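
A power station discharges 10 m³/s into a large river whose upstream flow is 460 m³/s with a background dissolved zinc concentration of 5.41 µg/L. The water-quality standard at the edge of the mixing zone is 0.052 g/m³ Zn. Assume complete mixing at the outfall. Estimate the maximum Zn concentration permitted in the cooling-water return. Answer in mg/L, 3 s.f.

5.41 µg/L = 0.00541 mg/L.
Mass balance: 0.052·470 = 10·Cₑ + 460·0.00541.
Cₑ = (24.44 − 2.489) / 10 = 2.195 mg/L.

2.20 mg/L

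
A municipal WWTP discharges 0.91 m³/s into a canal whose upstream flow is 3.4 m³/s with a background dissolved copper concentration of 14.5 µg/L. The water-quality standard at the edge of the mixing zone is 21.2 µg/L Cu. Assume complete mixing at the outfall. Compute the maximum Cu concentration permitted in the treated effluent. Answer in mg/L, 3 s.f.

14.5 µg/L = 0.0145 mg/L.
21.2 µg/L = 0.0212 mg/L.
Mass balance: 0.0212·4.31 = 0.91·Cₑ + 3.4·0.0145.
Cₑ = (0.09137 − 0.0493) / 0.91 = 0.04623 mg/L.

0.0462 mg/L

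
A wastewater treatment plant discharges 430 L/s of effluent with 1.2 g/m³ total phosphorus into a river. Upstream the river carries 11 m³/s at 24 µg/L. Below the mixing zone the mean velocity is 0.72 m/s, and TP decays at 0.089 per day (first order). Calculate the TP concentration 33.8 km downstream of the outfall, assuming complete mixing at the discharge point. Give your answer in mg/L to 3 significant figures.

0.0650 mg/L

430 L/s = 0.43 m³/s.
24 µg/L = 0.024 mg/L.
After complete mixing, C₀ = (0.43·1.2 + 11·0.024) / 11.43 = 0.06824 mg/L.
Travel time t = 3.38e+04 m / 0.72 m/s = 4.694e+04 s = 0.5433 d.
C = 0.06824·exp(−0.089·0.5433) = 0.06824·0.9528 = 0.06502 mg/L.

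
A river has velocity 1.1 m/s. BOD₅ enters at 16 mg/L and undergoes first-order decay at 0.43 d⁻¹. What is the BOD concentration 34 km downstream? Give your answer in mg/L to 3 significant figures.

Travel time t = 34 km / 1.1 m/s = 3.4e+04/1.1 = 3.091e+04 s = 0.3577 d.
First-order decay: C = 16·exp(−0.43·0.3577) = 16·0.8574 = 13.72 mg/L.

13.7 mg/L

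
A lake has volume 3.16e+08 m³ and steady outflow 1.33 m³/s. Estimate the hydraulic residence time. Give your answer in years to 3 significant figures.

7.53 yr

Q = 1.33 m³/s × 3.156e+07 s/yr = 4.197e+07 m³/yr.
Hydraulic residence time τ = V/Q = 3.16e+08/4.197e+07 = 7.529 yr.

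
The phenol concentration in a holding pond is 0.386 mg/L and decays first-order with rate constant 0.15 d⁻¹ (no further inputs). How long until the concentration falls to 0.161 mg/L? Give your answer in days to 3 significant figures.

5.83 d

t = ln(C₀/C)/k = ln(0.386/0.161)/0.15 = 0.8744/0.15 = 5.83 d.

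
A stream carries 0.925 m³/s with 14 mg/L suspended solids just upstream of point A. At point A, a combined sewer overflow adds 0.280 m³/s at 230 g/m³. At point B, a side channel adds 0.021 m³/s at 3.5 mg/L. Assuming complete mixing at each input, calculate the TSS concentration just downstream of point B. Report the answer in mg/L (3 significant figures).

After input A: C = (0.925·14 + 0.28·230) / 1.205 = 64.19 mg/L.
After input B: C = (1.205·64.19 + 0.021·3.5) / 1.226 = 63.15 mg/L.

63.2 mg/L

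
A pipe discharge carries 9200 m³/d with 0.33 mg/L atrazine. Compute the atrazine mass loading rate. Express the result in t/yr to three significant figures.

1.11 t/yr

9200 m³/d = 0.1065 m³/s.
Mass flux = Q·C = 0.1065 m³/s × 0.33 g/m³ = 0.03514 g/s.
= 0.03514 g/s × 31.56 = 1.109 t/yr.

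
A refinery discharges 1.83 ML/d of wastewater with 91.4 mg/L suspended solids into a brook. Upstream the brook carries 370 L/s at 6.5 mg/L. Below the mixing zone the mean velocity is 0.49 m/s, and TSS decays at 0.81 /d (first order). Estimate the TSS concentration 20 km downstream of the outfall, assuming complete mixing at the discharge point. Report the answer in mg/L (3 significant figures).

7.57 mg/L

1.83 ML/d = 0.02118 m³/s.
370 L/s = 0.37 m³/s.
After complete mixing, C₀ = (0.02118·91.4 + 0.37·6.5) / 0.3912 = 11.1 mg/L.
Travel time t = 2e+04 m / 0.49 m/s = 4.082e+04 s = 0.4724 d.
C = 11.1·exp(−0.81·0.4724) = 11.1·0.682 = 7.569 mg/L.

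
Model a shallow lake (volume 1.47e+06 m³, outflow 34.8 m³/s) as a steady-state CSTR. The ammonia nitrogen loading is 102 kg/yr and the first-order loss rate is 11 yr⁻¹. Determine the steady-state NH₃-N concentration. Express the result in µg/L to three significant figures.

Outflow Q = 34.8 m³/s × 3.156e+07 s/yr = 1.098e+09 m³/yr.
Steady-state CSTR mass balance: W = Q·C + k·V·C, so C = W/(Q + kV).
Q + kV = 1.098e+09 + 11·1.47e+06 = 1.114e+09 m³/yr.
C = 102/1.114e+09 = 9.153e-08 kg/m³ = 9.153e-05 mg/L = 0.09153 µg/L.

0.0915 µg/L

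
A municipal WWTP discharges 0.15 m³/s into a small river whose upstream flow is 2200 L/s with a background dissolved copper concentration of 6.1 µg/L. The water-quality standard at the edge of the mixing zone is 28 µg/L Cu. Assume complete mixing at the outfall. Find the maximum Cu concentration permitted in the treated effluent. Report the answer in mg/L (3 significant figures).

0.349 mg/L

2200 L/s = 2.2 m³/s.
6.1 µg/L = 0.0061 mg/L.
28 µg/L = 0.028 mg/L.
Mass balance: 0.028·2.35 = 0.15·Cₑ + 2.2·0.0061.
Cₑ = (0.0658 − 0.01342) / 0.15 = 0.3492 mg/L.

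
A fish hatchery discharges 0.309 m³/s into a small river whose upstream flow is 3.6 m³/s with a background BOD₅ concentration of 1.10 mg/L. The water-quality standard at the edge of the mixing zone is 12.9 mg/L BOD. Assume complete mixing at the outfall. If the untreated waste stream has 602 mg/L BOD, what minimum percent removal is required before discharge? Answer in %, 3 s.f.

75.0 %

Mass balance: 12.9·3.909 = 0.309·Cₑ + 3.6·1.1.
Cₑ = (50.43 − 3.96) / 0.309 = 150.4 mg/L.
Required removal = 1 − 150.4/602 = 75.02 %.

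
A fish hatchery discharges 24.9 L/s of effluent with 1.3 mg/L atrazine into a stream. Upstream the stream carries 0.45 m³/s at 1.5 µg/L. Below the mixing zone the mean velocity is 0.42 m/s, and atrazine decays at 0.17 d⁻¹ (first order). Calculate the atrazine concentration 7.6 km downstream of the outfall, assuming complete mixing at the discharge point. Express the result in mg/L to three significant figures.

24.9 L/s = 0.0249 m³/s.
1.5 µg/L = 0.0015 mg/L.
After complete mixing, C₀ = (0.0249·1.3 + 0.45·0.0015) / 0.4749 = 0.06958 mg/L.
Travel time t = 7600 m / 0.42 m/s = 1.81e+04 s = 0.2094 d.
C = 0.06958·exp(−0.17·0.2094) = 0.06958·0.965 = 0.06715 mg/L.

0.0671 mg/L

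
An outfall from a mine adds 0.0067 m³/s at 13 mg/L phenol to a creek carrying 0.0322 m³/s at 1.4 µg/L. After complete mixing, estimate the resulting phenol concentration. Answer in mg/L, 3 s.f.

2.24 mg/L

1.4 µg/L = 0.0014 mg/L.
Flow-weighted mixing gives C = (0.0067·13 + 0.0322·0.0014) / (0.0067 + 0.0322) = 0.08715/0.0389 = 2.24 mg/L.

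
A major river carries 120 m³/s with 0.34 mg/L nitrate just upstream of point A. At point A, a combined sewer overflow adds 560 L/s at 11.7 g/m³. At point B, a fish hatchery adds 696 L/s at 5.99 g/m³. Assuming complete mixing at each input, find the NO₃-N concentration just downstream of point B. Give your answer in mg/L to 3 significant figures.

560 L/s = 0.56 m³/s.
After input A: C = (120·0.34 + 0.56·11.7) / 120.6 = 0.3928 mg/L.
696 L/s = 0.696 m³/s.
After input B: C = (120.6·0.3928 + 0.696·5.99) / 121.3 = 0.4249 mg/L.

0.425 mg/L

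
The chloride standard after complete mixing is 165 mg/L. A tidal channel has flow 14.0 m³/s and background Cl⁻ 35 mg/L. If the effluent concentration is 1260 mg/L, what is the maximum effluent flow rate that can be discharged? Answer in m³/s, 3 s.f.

1.66 m³/s

Mass balance at complete mixing: C_std·(Q_w + Q_r) = Q_w·C_e + Q_r·C_b.
Rearranging, Q_w = Q_r·(C_std − C_b)/(C_e − C_std) = 14.0·(165 − 35) / (1260 − 165) = 1.662 m³/s.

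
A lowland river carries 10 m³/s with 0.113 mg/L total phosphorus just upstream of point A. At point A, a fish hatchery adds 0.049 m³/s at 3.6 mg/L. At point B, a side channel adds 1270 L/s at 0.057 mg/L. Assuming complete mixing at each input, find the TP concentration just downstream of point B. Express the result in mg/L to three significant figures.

After input A: C = (10·0.113 + 0.049·3.6) / 10.05 = 0.13 mg/L.
1270 L/s = 1.27 m³/s.
After input B: C = (10.05·0.13 + 1.27·0.057) / 11.32 = 0.1218 mg/L.

0.122 mg/L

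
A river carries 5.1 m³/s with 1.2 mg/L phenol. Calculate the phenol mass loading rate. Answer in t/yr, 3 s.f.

193 t/yr

Mass flux = Q·C = 5.1 m³/s × 1.2 g/m³ = 6.12 g/s.
= 6.12 g/s × 31.56 = 193.1 t/yr.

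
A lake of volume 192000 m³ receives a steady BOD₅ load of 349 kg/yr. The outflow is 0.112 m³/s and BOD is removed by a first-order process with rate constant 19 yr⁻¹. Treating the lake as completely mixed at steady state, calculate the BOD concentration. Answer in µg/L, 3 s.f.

48.6 µg/L

Outflow Q = 0.112 m³/s × 3.156e+07 s/yr = 3.534e+06 m³/yr.
Steady-state CSTR mass balance: W = Q·C + k·V·C, so C = W/(Q + kV).
Q + kV = 3.534e+06 + 19·192000 = 7.182e+06 m³/yr.
C = 349/7.182e+06 = 4.859e-05 kg/m³ = 0.04859 mg/L = 48.59 µg/L.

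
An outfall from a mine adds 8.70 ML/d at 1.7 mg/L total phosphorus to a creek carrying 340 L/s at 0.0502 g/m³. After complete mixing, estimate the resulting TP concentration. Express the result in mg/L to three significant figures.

8.70 ML/d = 0.1007 m³/s.
340 L/s = 0.34 m³/s.
Conservation of mass across the mixing zone: C = (0.1007·1.7 + 0.34·0.0502) / (0.1007 + 0.34) = 0.1882/0.4407 = 0.4272 mg/L.

0.427 mg/L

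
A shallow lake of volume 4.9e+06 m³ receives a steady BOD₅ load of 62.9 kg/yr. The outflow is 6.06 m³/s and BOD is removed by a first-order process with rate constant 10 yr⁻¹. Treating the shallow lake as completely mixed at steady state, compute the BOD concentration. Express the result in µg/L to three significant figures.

0.262 µg/L

Outflow Q = 6.06 m³/s × 3.156e+07 s/yr = 1.912e+08 m³/yr.
Steady-state CSTR mass balance: W = Q·C + k·V·C, so C = W/(Q + kV).
Q + kV = 1.912e+08 + 10·4.9e+06 = 2.402e+08 m³/yr.
C = 62.9/2.402e+08 = 2.618e-07 kg/m³ = 0.0002618 mg/L = 0.2618 µg/L.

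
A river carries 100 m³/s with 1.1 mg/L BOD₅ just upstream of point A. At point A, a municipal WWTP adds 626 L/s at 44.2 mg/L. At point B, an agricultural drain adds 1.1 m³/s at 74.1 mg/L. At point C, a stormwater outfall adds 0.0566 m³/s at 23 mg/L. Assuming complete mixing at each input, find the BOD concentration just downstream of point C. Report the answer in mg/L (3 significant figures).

626 L/s = 0.626 m³/s.
After input A: C = (100·1.1 + 0.626·44.2) / 100.6 = 1.368 mg/L.
After input B: C = (100.6·1.368 + 1.1·74.1) / 101.7 = 2.155 mg/L.
After input C: C = (101.7·2.155 + 0.0566·23) / 101.8 = 2.166 mg/L.

2.17 mg/L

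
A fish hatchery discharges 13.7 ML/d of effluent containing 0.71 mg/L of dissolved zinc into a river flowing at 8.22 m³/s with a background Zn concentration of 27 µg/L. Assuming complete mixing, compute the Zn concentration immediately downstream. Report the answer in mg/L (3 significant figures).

0.0399 mg/L

13.7 ML/d = 0.1586 m³/s.
27 µg/L = 0.027 mg/L.
By mass balance at complete mixing, C = (0.1586·0.71 + 8.22·0.027) / (0.1586 + 8.22) = 0.3345/8.379 = 0.03993 mg/L.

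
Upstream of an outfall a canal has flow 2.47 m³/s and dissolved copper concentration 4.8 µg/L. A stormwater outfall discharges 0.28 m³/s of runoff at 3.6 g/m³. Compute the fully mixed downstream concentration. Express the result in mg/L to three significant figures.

0.371 mg/L

4.8 µg/L = 0.0048 mg/L.
Flow-weighted mixing gives C = (0.28·3.6 + 2.47·0.0048) / (0.28 + 2.47) = 1.02/2.75 = 0.3709 mg/L.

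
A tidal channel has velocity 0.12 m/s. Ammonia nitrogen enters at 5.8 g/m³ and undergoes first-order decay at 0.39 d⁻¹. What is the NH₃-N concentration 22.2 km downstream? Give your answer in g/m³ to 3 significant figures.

2.52 g/m³

Travel time t = 22.2 km / 0.12 m/s = 2.22e+04/0.12 = 1.85e+05 s = 2.141 d.
First-order decay: C = 5.8·exp(−0.39·2.141) = 5.8·0.4338 = 2.516 g/m³.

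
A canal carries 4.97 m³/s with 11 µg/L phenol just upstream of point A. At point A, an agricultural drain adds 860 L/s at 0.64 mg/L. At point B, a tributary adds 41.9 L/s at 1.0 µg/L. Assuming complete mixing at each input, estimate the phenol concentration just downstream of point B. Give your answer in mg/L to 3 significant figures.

0.103 mg/L

11 µg/L = 0.011 mg/L.
860 L/s = 0.86 m³/s.
After input A: C = (4.97·0.011 + 0.86·0.64) / 5.83 = 0.1038 mg/L.
41.9 L/s = 0.0419 m³/s.
1.0 µg/L = 0.001 mg/L.
After input B: C = (5.83·0.1038 + 0.0419·0.001) / 5.872 = 0.1031 mg/L.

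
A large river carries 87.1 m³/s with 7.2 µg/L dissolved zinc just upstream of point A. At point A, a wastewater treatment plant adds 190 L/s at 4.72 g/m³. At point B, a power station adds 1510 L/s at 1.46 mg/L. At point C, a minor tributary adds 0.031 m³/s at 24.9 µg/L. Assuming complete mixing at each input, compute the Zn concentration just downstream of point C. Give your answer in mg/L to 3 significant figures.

0.0420 mg/L

7.2 µg/L = 0.0072 mg/L.
190 L/s = 0.19 m³/s.
After input A: C = (87.1·0.0072 + 0.19·4.72) / 87.29 = 0.01746 mg/L.
1510 L/s = 1.51 m³/s.
After input B: C = (87.29·0.01746 + 1.51·1.46) / 88.8 = 0.04199 mg/L.
24.9 µg/L = 0.0249 mg/L.
After input C: C = (88.8·0.04199 + 0.031·0.0249) / 88.83 = 0.04198 mg/L.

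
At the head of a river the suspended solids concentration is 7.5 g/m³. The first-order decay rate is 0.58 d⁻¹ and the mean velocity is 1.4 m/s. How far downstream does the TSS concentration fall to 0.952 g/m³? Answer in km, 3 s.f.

From C = C₀·e^(−kt), t = ln(C₀/C)/k = ln(7.5/0.952)/0.58 = 2.064/0.58 = 3.559 d.
Distance = v·t = 1.4 m/s × 3.075e+05 s = 4.305e+05 m = 430.5 km.

430 km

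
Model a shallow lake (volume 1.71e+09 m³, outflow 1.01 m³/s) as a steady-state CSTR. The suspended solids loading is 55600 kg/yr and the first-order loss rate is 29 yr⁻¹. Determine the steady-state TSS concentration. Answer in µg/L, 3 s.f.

1.12 µg/L

Outflow Q = 1.01 m³/s × 3.156e+07 s/yr = 3.187e+07 m³/yr.
Steady-state CSTR mass balance: W = Q·C + k·V·C, so C = W/(Q + kV).
Q + kV = 3.187e+07 + 29·1.71e+09 = 4.962e+10 m³/yr.
C = 55600/4.962e+10 = 1.12e-06 kg/m³ = 0.00112 mg/L = 1.12 µg/L.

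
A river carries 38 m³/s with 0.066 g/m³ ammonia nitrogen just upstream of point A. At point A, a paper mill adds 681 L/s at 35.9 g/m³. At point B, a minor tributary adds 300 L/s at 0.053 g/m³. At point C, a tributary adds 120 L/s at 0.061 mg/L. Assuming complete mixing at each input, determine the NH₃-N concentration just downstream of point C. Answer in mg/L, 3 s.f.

681 L/s = 0.681 m³/s.
After input A: C = (38·0.066 + 0.681·35.9) / 38.68 = 0.6969 mg/L.
300 L/s = 0.3 m³/s.
After input B: C = (38.68·0.6969 + 0.3·0.053) / 38.98 = 0.6919 mg/L.
120 L/s = 0.12 m³/s.
After input C: C = (38.98·0.6919 + 0.12·0.061) / 39.1 = 0.69 mg/L.

0.690 mg/L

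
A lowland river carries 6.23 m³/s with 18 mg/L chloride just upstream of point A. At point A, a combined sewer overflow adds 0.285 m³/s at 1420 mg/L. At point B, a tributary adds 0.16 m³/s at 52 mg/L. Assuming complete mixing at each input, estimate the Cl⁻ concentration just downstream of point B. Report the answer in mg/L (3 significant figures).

78.7 mg/L

After input A: C = (6.23·18 + 0.285·1420) / 6.515 = 79.33 mg/L.
After input B: C = (6.515·79.33 + 0.16·52) / 6.675 = 78.68 mg/L.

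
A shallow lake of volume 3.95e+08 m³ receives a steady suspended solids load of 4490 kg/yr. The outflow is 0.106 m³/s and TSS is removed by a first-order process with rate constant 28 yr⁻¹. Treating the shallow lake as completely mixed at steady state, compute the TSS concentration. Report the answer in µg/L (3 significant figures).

Outflow Q = 0.106 m³/s × 3.156e+07 s/yr = 3.345e+06 m³/yr.
Steady-state CSTR mass balance: W = Q·C + k·V·C, so C = W/(Q + kV).
Q + kV = 3.345e+06 + 28·3.95e+08 = 1.106e+10 m³/yr.
C = 4490/1.106e+10 = 4.058e-07 kg/m³ = 0.0004058 mg/L = 0.4058 µg/L.

0.406 µg/L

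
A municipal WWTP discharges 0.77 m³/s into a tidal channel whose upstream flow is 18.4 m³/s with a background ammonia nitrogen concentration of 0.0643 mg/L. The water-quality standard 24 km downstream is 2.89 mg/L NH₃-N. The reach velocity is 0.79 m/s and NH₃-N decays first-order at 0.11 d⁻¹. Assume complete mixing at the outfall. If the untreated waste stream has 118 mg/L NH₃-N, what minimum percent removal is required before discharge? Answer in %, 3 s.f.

37.9 %

Travel time to the compliance point: t = 2.4e+04/0.79 = 3.038e+04 s = 0.3516 d; decay factor exp(−0.11·0.3516) = 0.9621.
So the concentration just after mixing may be at most 2.89/0.9621 = 3.004 mg/L.
Mass balance: 3.004·19.17 = 0.77·Cₑ + 18.4·0.0643.
Cₑ = (57.59 − 1.183) / 0.77 = 73.25 mg/L.
Required removal = 1 − 73.25/118 = 37.92 %.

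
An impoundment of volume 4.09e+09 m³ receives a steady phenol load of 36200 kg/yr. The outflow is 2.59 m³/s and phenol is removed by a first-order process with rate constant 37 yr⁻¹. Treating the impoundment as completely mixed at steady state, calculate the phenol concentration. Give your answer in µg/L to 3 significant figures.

Outflow Q = 2.59 m³/s × 3.156e+07 s/yr = 8.173e+07 m³/yr.
Steady-state CSTR mass balance: W = Q·C + k·V·C, so C = W/(Q + kV).
Q + kV = 8.173e+07 + 37·4.09e+09 = 1.514e+11 m³/yr.
C = 36200/1.514e+11 = 2.391e-07 kg/m³ = 0.0002391 mg/L = 0.2391 µg/L.

0.239 µg/L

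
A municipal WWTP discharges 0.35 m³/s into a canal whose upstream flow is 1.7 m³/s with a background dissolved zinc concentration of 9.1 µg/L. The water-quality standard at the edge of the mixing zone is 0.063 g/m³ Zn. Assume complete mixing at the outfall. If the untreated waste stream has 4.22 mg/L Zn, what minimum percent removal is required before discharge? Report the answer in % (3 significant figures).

9.1 µg/L = 0.0091 mg/L.
Mass balance: 0.063·2.05 = 0.35·Cₑ + 1.7·0.0091.
Cₑ = (0.1291 − 0.01547) / 0.35 = 0.3248 mg/L.
Required removal = 1 − 0.3248/4.22 = 92.3 %.

92.3 %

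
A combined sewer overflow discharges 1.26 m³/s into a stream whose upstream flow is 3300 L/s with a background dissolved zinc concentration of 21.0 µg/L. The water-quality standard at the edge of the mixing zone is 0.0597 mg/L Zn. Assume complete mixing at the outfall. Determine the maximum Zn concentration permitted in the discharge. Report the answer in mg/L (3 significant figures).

0.161 mg/L

3300 L/s = 3.3 m³/s.
21.0 µg/L = 0.021 mg/L.
Mass balance: 0.0597·4.56 = 1.26·Cₑ + 3.3·0.021.
Cₑ = (0.2722 − 0.0693) / 1.26 = 0.1611 mg/L.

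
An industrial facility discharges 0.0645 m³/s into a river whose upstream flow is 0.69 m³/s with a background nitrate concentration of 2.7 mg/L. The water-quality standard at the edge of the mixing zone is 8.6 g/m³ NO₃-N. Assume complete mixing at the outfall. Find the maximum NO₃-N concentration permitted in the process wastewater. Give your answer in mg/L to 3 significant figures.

71.7 mg/L

Mass balance: 8.6·0.7545 = 0.0645·Cₑ + 0.69·2.7.
Cₑ = (6.489 − 1.863) / 0.0645 = 71.72 mg/L.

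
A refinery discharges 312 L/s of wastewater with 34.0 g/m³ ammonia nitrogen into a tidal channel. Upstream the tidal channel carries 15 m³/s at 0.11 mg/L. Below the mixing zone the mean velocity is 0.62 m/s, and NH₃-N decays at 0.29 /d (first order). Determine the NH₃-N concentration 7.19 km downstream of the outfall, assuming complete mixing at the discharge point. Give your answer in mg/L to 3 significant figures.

0.770 mg/L

312 L/s = 0.312 m³/s.
After complete mixing, C₀ = (0.312·34 + 15·0.11) / 15.31 = 0.8005 mg/L.
Travel time t = 7190 m / 0.62 m/s = 1.16e+04 s = 0.1342 d.
C = 0.8005·exp(−0.29·0.1342) = 0.8005·0.9618 = 0.77 mg/L.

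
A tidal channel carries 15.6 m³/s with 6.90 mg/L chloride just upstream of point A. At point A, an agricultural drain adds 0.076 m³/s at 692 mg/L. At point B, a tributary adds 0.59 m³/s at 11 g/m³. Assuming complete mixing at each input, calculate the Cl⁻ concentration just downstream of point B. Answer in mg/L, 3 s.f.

10.2 mg/L

After input A: C = (15.6·6.9 + 0.076·692) / 15.68 = 10.22 mg/L.
After input B: C = (15.68·10.22 + 0.59·11) / 16.27 = 10.25 mg/L.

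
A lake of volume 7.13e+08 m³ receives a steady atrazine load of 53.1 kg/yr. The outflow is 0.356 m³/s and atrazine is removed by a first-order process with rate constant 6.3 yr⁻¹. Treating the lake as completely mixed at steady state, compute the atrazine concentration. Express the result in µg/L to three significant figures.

Outflow Q = 0.356 m³/s × 3.156e+07 s/yr = 1.123e+07 m³/yr.
Steady-state CSTR mass balance: W = Q·C + k·V·C, so C = W/(Q + kV).
Q + kV = 1.123e+07 + 6.3·7.13e+08 = 4.503e+09 m³/yr.
C = 53.1/4.503e+09 = 1.179e-08 kg/m³ = 1.179e-05 mg/L = 0.01179 µg/L.

0.0118 µg/L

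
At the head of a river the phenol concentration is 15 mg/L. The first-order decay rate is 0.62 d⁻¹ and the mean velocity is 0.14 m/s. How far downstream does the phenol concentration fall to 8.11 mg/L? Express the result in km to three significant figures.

12.0 km

From C = C₀·e^(−kt), t = ln(C₀/C)/k = ln(15/8.11)/0.62 = 0.615/0.62 = 0.9919 d.
Distance = v·t = 0.14 m/s × 8.57e+04 s = 1.2e+04 m = 12 km.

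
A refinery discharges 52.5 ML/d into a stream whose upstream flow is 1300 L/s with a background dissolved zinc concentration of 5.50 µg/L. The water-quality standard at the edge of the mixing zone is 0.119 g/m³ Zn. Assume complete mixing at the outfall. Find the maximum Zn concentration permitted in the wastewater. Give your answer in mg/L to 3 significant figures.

52.5 ML/d = 0.6076 m³/s.
1300 L/s = 1.3 m³/s.
5.50 µg/L = 0.0055 mg/L.
Mass balance: 0.119·1.908 = 0.6076·Cₑ + 1.3·0.0055.
Cₑ = (0.227 − 0.00715) / 0.6076 = 0.3618 mg/L.

0.362 mg/L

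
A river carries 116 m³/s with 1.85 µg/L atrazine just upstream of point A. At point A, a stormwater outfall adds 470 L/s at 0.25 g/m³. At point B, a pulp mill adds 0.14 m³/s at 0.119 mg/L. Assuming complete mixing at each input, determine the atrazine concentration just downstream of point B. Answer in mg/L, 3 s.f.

0.00299 mg/L

1.85 µg/L = 0.00185 mg/L.
470 L/s = 0.47 m³/s.
After input A: C = (116·0.00185 + 0.47·0.25) / 116.5 = 0.002851 mg/L.
After input B: C = (116.5·0.002851 + 0.14·0.119) / 116.6 = 0.002991 mg/L.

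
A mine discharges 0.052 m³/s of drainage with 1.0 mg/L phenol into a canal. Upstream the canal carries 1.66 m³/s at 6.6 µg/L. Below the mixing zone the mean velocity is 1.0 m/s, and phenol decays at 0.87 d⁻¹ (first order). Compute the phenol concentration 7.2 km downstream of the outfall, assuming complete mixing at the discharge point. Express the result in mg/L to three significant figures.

0.0342 mg/L

6.6 µg/L = 0.0066 mg/L.
After complete mixing, C₀ = (0.052·1 + 1.66·0.0066) / 1.712 = 0.03677 mg/L.
Travel time t = 7200 m / 1.0 m/s = 7200 s = 0.08333 d.
C = 0.03677·exp(−0.87·0.08333) = 0.03677·0.9301 = 0.0342 mg/L.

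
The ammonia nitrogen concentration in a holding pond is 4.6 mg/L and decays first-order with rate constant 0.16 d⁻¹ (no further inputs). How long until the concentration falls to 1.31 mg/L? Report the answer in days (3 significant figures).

7.85 d

t = ln(C₀/C)/k = ln(4.6/1.31)/0.16 = 1.256/0.16 = 7.85 d.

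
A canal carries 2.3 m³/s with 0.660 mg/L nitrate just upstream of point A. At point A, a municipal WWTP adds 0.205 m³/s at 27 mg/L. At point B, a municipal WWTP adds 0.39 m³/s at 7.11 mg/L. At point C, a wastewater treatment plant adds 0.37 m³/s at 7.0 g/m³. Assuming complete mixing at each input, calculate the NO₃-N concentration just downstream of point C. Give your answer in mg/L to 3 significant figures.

3.80 mg/L

After input A: C = (2.3·0.66 + 0.205·27) / 2.505 = 2.816 mg/L.
After input B: C = (2.505·2.816 + 0.39·7.11) / 2.895 = 3.394 mg/L.
After input C: C = (2.895·3.394 + 0.37·7) / 3.265 = 3.803 mg/L.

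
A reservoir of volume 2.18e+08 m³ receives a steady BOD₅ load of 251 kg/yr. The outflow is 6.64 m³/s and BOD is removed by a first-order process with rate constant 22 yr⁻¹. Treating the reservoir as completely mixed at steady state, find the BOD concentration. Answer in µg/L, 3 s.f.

Outflow Q = 6.64 m³/s × 3.156e+07 s/yr = 2.095e+08 m³/yr.
Steady-state CSTR mass balance: W = Q·C + k·V·C, so C = W/(Q + kV).
Q + kV = 2.095e+08 + 22·2.18e+08 = 5.006e+09 m³/yr.
C = 251/5.006e+09 = 5.014e-08 kg/m³ = 5.014e-05 mg/L = 0.05014 µg/L.

0.0501 µg/L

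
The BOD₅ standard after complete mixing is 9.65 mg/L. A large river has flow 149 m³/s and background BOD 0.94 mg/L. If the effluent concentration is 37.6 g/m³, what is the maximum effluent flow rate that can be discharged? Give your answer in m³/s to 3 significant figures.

46.4 m³/s

Mass balance at complete mixing: C_std·(Q_w + Q_r) = Q_w·C_e + Q_r·C_b.
Rearranging, Q_w = Q_r·(C_std − C_b)/(C_e − C_std) = 149·(9.65 − 0.94) / (37.6 − 9.65) = 46.43 m³/s.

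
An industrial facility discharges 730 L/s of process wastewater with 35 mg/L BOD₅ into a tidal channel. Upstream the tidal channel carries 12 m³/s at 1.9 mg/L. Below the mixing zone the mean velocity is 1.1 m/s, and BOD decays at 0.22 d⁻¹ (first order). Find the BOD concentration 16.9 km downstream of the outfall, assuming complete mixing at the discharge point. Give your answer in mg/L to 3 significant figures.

3.65 mg/L

730 L/s = 0.73 m³/s.
After complete mixing, C₀ = (0.73·35 + 12·1.9) / 12.73 = 3.798 mg/L.
Travel time t = 1.69e+04 m / 1.1 m/s = 1.536e+04 s = 0.1778 d.
C = 3.798·exp(−0.22·0.1778) = 3.798·0.9616 = 3.652 mg/L.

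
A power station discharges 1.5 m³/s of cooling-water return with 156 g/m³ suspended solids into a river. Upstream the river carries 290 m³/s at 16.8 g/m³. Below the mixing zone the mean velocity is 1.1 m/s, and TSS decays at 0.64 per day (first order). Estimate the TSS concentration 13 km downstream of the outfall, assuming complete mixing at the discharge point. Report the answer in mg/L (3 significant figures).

After complete mixing, C₀ = (1.5·156 + 290·16.8) / 291.5 = 17.52 mg/L.
Travel time t = 1.3e+04 m / 1.1 m/s = 1.182e+04 s = 0.1368 d.
C = 17.52·exp(−0.64·0.1368) = 17.52·0.9162 = 16.05 mg/L.

16.0 mg/L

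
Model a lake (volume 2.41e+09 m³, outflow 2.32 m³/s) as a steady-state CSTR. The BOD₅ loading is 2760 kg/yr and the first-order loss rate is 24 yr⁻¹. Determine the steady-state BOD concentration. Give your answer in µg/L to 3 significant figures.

0.0477 µg/L

Outflow Q = 2.32 m³/s × 3.156e+07 s/yr = 7.321e+07 m³/yr.
Steady-state CSTR mass balance: W = Q·C + k·V·C, so C = W/(Q + kV).
Q + kV = 7.321e+07 + 24·2.41e+09 = 5.791e+10 m³/yr.
C = 2760/5.791e+10 = 4.766e-08 kg/m³ = 4.766e-05 mg/L = 0.04766 µg/L.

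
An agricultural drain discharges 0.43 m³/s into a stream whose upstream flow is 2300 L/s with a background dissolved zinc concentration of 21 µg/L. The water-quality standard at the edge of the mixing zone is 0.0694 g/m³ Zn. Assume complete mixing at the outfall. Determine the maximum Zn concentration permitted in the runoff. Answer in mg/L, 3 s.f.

2300 L/s = 2.3 m³/s.
21 µg/L = 0.021 mg/L.
Mass balance: 0.0694·2.73 = 0.43·Cₑ + 2.3·0.021.
Cₑ = (0.1895 − 0.0483) / 0.43 = 0.3283 mg/L.

0.328 mg/L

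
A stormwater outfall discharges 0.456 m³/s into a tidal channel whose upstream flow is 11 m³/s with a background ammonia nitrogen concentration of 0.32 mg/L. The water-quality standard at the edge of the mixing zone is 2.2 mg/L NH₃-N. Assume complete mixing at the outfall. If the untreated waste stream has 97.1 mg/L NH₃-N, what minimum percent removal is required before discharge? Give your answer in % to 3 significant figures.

Mass balance: 2.2·11.46 = 0.456·Cₑ + 11·0.32.
Cₑ = (25.2 − 3.52) / 0.456 = 47.55 mg/L.
Required removal = 1 − 47.55/97.1 = 51.03 %.

51.0 %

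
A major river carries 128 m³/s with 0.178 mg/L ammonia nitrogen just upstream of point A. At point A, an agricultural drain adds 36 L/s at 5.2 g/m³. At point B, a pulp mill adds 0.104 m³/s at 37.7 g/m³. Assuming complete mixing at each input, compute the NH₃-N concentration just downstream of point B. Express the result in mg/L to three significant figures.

36 L/s = 0.036 m³/s.
After input A: C = (128·0.178 + 0.036·5.2) / 128 = 0.1794 mg/L.
After input B: C = (128·0.1794 + 0.104·37.7) / 128.1 = 0.2099 mg/L.

0.210 mg/L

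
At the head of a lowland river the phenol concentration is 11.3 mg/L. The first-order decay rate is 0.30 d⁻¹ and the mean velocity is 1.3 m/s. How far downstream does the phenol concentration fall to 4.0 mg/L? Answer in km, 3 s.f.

389 km

From C = C₀·e^(−kt), t = ln(C₀/C)/k = ln(11.3/4.0)/0.30 = 1.039/0.30 = 3.462 d.
Distance = v·t = 1.3 m/s × 2.991e+05 s = 3.888e+05 m = 388.8 km.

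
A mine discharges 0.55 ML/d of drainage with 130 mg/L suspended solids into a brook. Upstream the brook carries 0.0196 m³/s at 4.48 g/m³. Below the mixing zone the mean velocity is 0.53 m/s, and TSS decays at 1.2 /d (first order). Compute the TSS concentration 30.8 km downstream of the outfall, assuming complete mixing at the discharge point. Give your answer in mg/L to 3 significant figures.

0.55 ML/d = 0.006366 m³/s.
After complete mixing, C₀ = (0.006366·130 + 0.0196·4.48) / 0.02597 = 35.25 mg/L.
Travel time t = 3.08e+04 m / 0.53 m/s = 5.811e+04 s = 0.6726 d.
C = 35.25·exp(−1.2·0.6726) = 35.25·0.4461 = 15.73 mg/L.

15.7 mg/L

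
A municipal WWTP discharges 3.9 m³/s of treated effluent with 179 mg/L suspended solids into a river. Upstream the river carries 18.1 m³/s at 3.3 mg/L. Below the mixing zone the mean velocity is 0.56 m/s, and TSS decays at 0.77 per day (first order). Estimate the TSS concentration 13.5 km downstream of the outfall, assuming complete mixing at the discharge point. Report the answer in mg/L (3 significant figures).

After complete mixing, C₀ = (3.9·179 + 18.1·3.3) / 22 = 34.45 mg/L.
Travel time t = 1.35e+04 m / 0.56 m/s = 2.411e+04 s = 0.279 d.
C = 34.45·exp(−0.77·0.279) = 34.45·0.8067 = 27.79 mg/L.

27.8 mg/L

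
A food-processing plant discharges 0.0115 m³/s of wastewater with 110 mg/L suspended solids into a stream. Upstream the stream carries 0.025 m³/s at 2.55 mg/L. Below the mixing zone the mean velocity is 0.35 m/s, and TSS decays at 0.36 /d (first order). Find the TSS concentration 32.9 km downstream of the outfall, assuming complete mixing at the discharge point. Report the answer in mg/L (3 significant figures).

After complete mixing, C₀ = (0.0115·110 + 0.025·2.55) / 0.0365 = 36.4 mg/L.
Travel time t = 3.29e+04 m / 0.35 m/s = 9.4e+04 s = 1.088 d.
C = 36.4·exp(−0.36·1.088) = 36.4·0.6759 = 24.61 mg/L.

24.6 mg/L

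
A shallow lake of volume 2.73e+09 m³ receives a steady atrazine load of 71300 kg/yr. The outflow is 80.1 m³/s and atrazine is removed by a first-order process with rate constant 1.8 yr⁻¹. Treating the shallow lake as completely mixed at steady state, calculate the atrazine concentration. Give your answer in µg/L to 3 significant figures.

Outflow Q = 80.1 m³/s × 3.156e+07 s/yr = 2.528e+09 m³/yr.
Steady-state CSTR mass balance: W = Q·C + k·V·C, so C = W/(Q + kV).
Q + kV = 2.528e+09 + 1.8·2.73e+09 = 7.442e+09 m³/yr.
C = 71300/7.442e+09 = 9.581e-06 kg/m³ = 0.009581 mg/L = 9.581 µg/L.

9.58 µg/L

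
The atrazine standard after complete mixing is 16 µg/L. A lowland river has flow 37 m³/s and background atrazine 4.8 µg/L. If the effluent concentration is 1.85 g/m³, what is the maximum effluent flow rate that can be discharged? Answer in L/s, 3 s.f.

4.8 µg/L = 0.0048 mg/L.
16 µg/L = 0.016 mg/L.
Mass balance at complete mixing: C_std·(Q_w + Q_r) = Q_w·C_e + Q_r·C_b.
Rearranging, Q_w = Q_r·(C_std − C_b)/(C_e − C_std) = 37·(0.016 − 0.0048) / (1.85 − 0.016) = 0.226 m³/s.
= 226 L/s.

226 L/s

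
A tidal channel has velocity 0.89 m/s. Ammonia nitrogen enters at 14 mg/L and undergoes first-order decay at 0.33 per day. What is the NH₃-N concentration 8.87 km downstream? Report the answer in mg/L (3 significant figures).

Travel time t = 8.87 km / 0.89 m/s = 8870/0.89 = 9966 s = 0.1154 d.
First-order decay: C = 14·exp(−0.33·0.1154) = 14·0.9626 = 13.48 mg/L.

13.5 mg/L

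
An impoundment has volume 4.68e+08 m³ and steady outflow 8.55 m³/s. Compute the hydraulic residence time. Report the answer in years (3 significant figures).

Q = 8.55 m³/s × 3.156e+07 s/yr = 2.698e+08 m³/yr.
Hydraulic residence time τ = V/Q = 4.68e+08/2.698e+08 = 1.735 yr.

1.73 yr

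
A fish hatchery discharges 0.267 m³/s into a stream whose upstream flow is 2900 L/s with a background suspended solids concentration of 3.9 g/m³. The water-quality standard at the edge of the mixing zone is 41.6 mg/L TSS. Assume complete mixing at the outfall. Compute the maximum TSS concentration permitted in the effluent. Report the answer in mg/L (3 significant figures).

2900 L/s = 2.9 m³/s.
Mass balance: 41.6·3.167 = 0.267·Cₑ + 2.9·3.9.
Cₑ = (131.7 − 11.31) / 0.267 = 451.1 mg/L.

451 mg/L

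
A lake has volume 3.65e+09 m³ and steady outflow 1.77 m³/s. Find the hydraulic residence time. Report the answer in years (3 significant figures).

Q = 1.77 m³/s × 3.156e+07 s/yr = 5.586e+07 m³/yr.
Hydraulic residence time τ = V/Q = 3.65e+09/5.586e+07 = 65.35 yr.

65.3 yr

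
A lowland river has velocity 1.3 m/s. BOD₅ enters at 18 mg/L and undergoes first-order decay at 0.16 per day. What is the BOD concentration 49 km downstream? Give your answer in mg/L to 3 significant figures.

Travel time t = 49 km / 1.3 m/s = 4.9e+04/1.3 = 3.769e+04 s = 0.4363 d.
First-order decay: C = 18·exp(−0.16·0.4363) = 18·0.9326 = 16.79 mg/L.

16.8 mg/L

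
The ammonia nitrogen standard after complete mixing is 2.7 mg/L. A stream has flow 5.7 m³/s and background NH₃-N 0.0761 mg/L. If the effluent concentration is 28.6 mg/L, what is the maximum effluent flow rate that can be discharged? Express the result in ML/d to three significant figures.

Mass balance at complete mixing: C_std·(Q_w + Q_r) = Q_w·C_e + Q_r·C_b.
Rearranging, Q_w = Q_r·(C_std − C_b)/(C_e − C_std) = 5.7·(2.7 − 0.0761) / (28.6 − 2.7) = 0.5775 m³/s.
= 49.89 ML/d.

49.9 ML/d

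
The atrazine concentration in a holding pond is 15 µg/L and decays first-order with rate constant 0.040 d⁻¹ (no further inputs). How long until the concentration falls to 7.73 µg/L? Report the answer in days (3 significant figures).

t = ln(C₀/C)/k = ln(15/7.73)/0.040 = 0.6629/0.040 = 16.57 d.

16.6 d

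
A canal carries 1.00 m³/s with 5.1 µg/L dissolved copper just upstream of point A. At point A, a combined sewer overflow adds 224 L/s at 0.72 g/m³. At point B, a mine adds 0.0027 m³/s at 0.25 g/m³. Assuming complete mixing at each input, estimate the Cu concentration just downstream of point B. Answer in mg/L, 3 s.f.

0.136 mg/L

5.1 µg/L = 0.0051 mg/L.
224 L/s = 0.224 m³/s.
After input A: C = (1·0.0051 + 0.224·0.72) / 1.224 = 0.1359 mg/L.
After input B: C = (1.224·0.1359 + 0.0027·0.25) / 1.227 = 0.1362 mg/L.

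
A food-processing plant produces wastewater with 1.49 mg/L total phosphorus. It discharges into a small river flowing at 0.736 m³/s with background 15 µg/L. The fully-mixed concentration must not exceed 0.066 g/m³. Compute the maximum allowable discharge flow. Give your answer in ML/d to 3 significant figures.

15 µg/L = 0.015 mg/L.
Mass balance at complete mixing: C_std·(Q_w + Q_r) = Q_w·C_e + Q_r·C_b.
Rearranging, Q_w = Q_r·(C_std − C_b)/(C_e − C_std) = 0.736·(0.066 − 0.015) / (1.49 − 0.066) = 0.02636 m³/s.
= 2.277 ML/d.

2.28 ML/d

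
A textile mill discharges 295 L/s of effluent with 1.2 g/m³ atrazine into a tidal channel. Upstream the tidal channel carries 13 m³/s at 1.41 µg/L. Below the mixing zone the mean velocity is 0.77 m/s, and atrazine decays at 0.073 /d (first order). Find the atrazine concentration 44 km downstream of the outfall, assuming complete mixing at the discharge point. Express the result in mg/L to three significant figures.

0.0267 mg/L

295 L/s = 0.295 m³/s.
1.41 µg/L = 0.00141 mg/L.
After complete mixing, C₀ = (0.295·1.2 + 13·0.00141) / 13.29 = 0.02801 mg/L.
Travel time t = 4.4e+04 m / 0.77 m/s = 5.714e+04 s = 0.6614 d.
C = 0.02801·exp(−0.073·0.6614) = 0.02801·0.9529 = 0.02669 mg/L.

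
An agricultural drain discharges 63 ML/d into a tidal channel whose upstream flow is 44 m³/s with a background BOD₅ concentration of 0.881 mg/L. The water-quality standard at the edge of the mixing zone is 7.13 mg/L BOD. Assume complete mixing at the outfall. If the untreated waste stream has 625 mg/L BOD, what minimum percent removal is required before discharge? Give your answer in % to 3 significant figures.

38.5 %

63 ML/d = 0.7292 m³/s.
Mass balance: 7.13·44.73 = 0.7292·Cₑ + 44·0.881.
Cₑ = (318.9 − 38.76) / 0.7292 = 384.2 mg/L.
Required removal = 1 − 384.2/625 = 38.53 %.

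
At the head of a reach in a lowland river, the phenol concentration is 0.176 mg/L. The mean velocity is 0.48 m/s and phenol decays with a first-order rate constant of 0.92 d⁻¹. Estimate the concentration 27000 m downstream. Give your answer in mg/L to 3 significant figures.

0.0967 mg/L

Travel time t = 27000 m / 0.48 m/s = 2.7e+04/0.48 = 5.625e+04 s = 0.651 d.
First-order decay: C = 0.176·exp(−0.92·0.651) = 0.176·0.5494 = 0.09669 mg/L.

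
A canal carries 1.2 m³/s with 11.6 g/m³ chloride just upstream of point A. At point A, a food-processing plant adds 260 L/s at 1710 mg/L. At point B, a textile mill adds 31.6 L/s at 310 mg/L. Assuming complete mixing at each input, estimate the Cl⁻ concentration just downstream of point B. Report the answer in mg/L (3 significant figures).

314 mg/L

260 L/s = 0.26 m³/s.
After input A: C = (1.2·11.6 + 0.26·1710) / 1.46 = 314.1 mg/L.
31.6 L/s = 0.0316 m³/s.
After input B: C = (1.46·314.1 + 0.0316·310) / 1.492 = 314 mg/L.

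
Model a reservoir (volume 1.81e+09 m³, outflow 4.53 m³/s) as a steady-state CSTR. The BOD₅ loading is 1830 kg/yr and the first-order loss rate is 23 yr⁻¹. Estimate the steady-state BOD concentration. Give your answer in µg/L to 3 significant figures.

0.0438 µg/L

Outflow Q = 4.53 m³/s × 3.156e+07 s/yr = 1.43e+08 m³/yr.
Steady-state CSTR mass balance: W = Q·C + k·V·C, so C = W/(Q + kV).
Q + kV = 1.43e+08 + 23·1.81e+09 = 4.177e+10 m³/yr.
C = 1830/4.177e+10 = 4.381e-08 kg/m³ = 4.381e-05 mg/L = 0.04381 µg/L.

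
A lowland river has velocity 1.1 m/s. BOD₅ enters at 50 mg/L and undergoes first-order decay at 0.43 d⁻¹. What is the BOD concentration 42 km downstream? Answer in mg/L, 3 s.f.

41.3 mg/L

Travel time t = 42 km / 1.1 m/s = 4.2e+04/1.1 = 3.818e+04 s = 0.4419 d.
First-order decay: C = 50·exp(−0.43·0.4419) = 50·0.8269 = 41.35 mg/L.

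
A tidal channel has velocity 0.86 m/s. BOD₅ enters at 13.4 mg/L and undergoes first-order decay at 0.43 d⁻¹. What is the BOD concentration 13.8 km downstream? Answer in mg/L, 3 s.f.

12.4 mg/L

Travel time t = 13.8 km / 0.86 m/s = 1.38e+04/0.86 = 1.605e+04 s = 0.1857 d.
First-order decay: C = 13.4·exp(−0.43·0.1857) = 13.4·0.9232 = 12.37 mg/L.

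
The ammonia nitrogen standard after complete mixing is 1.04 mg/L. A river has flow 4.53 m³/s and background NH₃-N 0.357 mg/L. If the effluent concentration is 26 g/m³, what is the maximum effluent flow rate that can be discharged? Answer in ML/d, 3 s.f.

Mass balance at complete mixing: C_std·(Q_w + Q_r) = Q_w·C_e + Q_r·C_b.
Rearranging, Q_w = Q_r·(C_std − C_b)/(C_e − C_std) = 4.53·(1.04 − 0.357) / (26 − 1.04) = 0.124 m³/s.
= 10.71 ML/d.

10.7 ML/d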